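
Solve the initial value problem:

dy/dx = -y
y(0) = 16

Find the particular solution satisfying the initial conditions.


General solution of y' = -y is y = Ce^(-x).
Apply y(0) = 16: C = 16.
Particular solution: y = 16e^(-x).


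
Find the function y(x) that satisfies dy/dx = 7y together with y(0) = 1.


General solution of y' = 7y is y = Ce^(7x).
Apply y(0) = 1: C = 1.
Particular solution: y = e^(7x).


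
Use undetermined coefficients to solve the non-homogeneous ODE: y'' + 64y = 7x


Homogeneous: r² + 64 = 0 ⇒ r = ±8i, y_h = C₁cos(8x) + C₂sin(8x).
Polynomial forcing; try y_p = Ax + B. Then y_p'' + 64 y_p = 64(Ax + B) = 7x, so B = 0 and A = 7/64.
General solution: y = C₁cos(8x) + C₂sin(8x) + (7/64)x.


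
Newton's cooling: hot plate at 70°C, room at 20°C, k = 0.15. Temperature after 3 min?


Newton's law: dT/dt = -k(T - T_a) has solution T(t) = T_a + (T₀ - T_a)e^(-kt).
Plug in T_a = 20, T₀ = 70, k = 0.15, t = 3: T(3) = 20 + (50)e^(-0.45) ≈ 51.9°C.


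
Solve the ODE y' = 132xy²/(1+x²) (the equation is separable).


Separate: dy/y² = 132x/(1+x²) dx.
Integrate LHS: ∫ dy/y² = -1/y.
Integrate RHS via u = 1+x²: 66ln(1+x²) + C.
Result: -1/y = 66ln(1+x²) + C.


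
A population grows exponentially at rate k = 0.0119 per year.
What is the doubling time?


Exponential growth: P(t) = P₀ e^(0.0119t). Set P(t)/P₀ = 2: e^(0.0119t) = 2.
Solve: t = ln(2)/0.0119 ≈ 58.25 years.


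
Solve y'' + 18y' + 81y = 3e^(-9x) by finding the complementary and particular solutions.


Characteristic polynomial (r + 9)² = 0; repeated root r = -9.
y_h = (C₁ + C₂x)e^(-9x). Forcing matches the repeated root (resonance), so try y_p = Ax² e^(-9x).
Substitute and solve for A: 2A = 3, so A = 3/2.
General solution: y = (C₁ + C₂x + (3/2)x²)e^(-9x).


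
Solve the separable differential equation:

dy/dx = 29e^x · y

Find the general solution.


Separate variables: dy/y = 29e^x dx.
Integrate: ln|y| = 29e^x + C₀.
Exponentiate: y = Ce^(29e^x).


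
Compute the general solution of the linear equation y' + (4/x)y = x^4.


P(x) = 4/x ⇒ μ = x^4.
(x^4 y)' = x^4·x^4 = x^8.
Integrate: x^4 y = x^9/(9) + C.
Solve for y: y = (1/9)x^5 + C/x^4.


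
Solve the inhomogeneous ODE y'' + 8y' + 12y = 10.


Characteristic roots of r² + 8r + 12 = 0 are -2, -6.
y_h = C₁e^(-2x) + C₂e^(-6x).
Constant forcing; try y_p = A. Then 12A = 10 ⇒ A = 5/6.
General solution: y = C₁e^(-2x) + C₂e^(-6x) + 5/6.


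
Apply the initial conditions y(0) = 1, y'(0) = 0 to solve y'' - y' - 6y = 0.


Characteristic roots of r² - r - 6 = 0 are 3, -2.
General solution y = c₁ e^(3x) + c₂ e^(-2x).
Apply y(0) = 1: c₁ + c₂ = 1. Apply y'(0) = 0: 3 c₁ - 2 c₂ = 0.
Solve: c₁ = 2/5, c₂ = 3/5.
Particular solution: y = (2/5)e^(3x) + (3/5)e^(-2x).


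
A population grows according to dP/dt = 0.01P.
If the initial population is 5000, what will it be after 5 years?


The ODE dP/dt = 0.01P has solution P(t) = P(0)e^(0.01t).
Substitute P(0) = 5000 and t = 5: P(5) = 5000 e^(0.05) ≈ 5256.


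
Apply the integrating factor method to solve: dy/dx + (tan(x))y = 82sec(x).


P(x) = tan(x) ⇒ μ = e^(∫tan(x)dx) = sec(x).
(sec(x) y)' = 82sec²(x) ⇒ sec(x) y = 82tan(x) + C.
Multiply by cos(x): y = 82sin(x) + C·cos(x).


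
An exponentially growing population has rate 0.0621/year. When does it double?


Exponential growth: P(t) = P₀ e^(0.0621t). Set P(t)/P₀ = 2: e^(0.0621t) = 2.
Solve: t = ln(2)/0.0621 ≈ 11.16 years.


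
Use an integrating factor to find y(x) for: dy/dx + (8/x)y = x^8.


P(x) = 8/x ⇒ μ = x^8.
(x^8 y)' = x^8·x^8 = x^16.
Integrate: x^8 y = x^17/(17) + C.
Solve for y: y = (1/17)x^9 + C/x^8.


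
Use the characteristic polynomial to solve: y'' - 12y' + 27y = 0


Characteristic equation: r² - 12r + 27 = 0.
Factor: (r - 9)(r - 3) = 0 ⇒ r = 9, 3 (distinct real).
General solution: y = C₁e^(9x) + C₂e^(3x).


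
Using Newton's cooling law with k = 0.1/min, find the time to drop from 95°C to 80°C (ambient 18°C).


From T(t) = T_a + (T₀ - T_a)e^(-kt), set T(t) = 80:
(80 - 18) / (95 - 18) = e^(-0.1t), so t = -ln(0.805)/0.1 ≈ 2.2 minutes.


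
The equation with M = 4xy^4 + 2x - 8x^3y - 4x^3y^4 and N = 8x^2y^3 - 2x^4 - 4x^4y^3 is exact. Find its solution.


Check exactness: ∂M/∂y = 16xy^3 - 8x^3 - 16x^3y^3 and ∂N/∂x = 16xy^3 - 8x^3 - 16x^3y^3; equal, so the equation is exact.
Integrate M with respect to x (treating y as constant): ∫M dx = 2x^2y^4 + x^2 - 2x^4y - x^4y^4 + h(y).
Differentiate w.r.t. y and set equal to N: all terms match, so h'(y) = 0 and h is a constant absorbed into C.
General solution: 2x^2y^4 + x^2 - 2x^4y - x^4y^4 = C.


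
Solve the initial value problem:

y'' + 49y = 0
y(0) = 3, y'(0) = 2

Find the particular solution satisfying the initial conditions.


Characteristic roots of r² + 49 = 0 are ±7i, so y = C₁cos(7x) + C₂sin(7x).
Apply y(0) = 3: C₁ = 3. Differentiate and apply y'(0) = 2: 7·C₂ = 2, so C₂ = 2/7.
Particular solution: y = 3cos(7x) + (2/7)sin(7x).


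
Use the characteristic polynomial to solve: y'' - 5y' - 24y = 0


Characteristic equation: r² - 5r - 24 = 0.
Factor: (r - 8)(r + 3) = 0 ⇒ r = 8, -3 (distinct real).
General solution: y = C₁e^(8x) + C₂e^(-3x).


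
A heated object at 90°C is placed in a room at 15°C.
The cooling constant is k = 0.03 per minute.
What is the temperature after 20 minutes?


Newton's law: dT/dt = -k(T - T_a) has solution T(t) = T_a + (T₀ - T_a)e^(-kt).
Plug in T_a = 15, T₀ = 90, k = 0.03, t = 20: T(20) = 15 + (75)e^(-0.60) ≈ 56.2°C.


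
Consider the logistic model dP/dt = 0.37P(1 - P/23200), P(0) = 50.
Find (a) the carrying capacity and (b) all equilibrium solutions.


Logistic ODE dP/dt = 0.37P(1 - P/23200) has equilibria where dP/dt = 0, i.e. P = 0 or P = 23200.
The coefficient (1 - P/K) = 0 when P = K, identifying K = 23200 as the carrying capacity.
(a) K = 23200; (b) equilibria P = 0 and P = 23200.


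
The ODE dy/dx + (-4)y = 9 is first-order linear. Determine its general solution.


P(x) = -4 ⇒ μ = e^(-4x).
(μ y)' = 9e^(-4x) ⇒ μ y = -(9/4)e^(-4x) + C.
Divide by μ: y = -9/4 + Ce^(4x).


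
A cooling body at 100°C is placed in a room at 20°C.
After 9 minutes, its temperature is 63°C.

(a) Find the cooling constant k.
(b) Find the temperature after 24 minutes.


Newton's law: T(t) = T_a + (T₀ - T_a)e^(-kt).
(a) Use T(9) = 63: (63 - 20)/(100 - 20) = e^(-k·9), so k = -ln(0.537)/9 ≈ 0.0690.
(b) Apply k to t = 24: T(24) = 20 + (80)e^(-1.656) ≈ 35.3°C.


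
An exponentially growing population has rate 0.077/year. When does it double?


Exponential growth: P(t) = P₀ e^(0.077t). Set P(t)/P₀ = 2: e^(0.077t) = 2.
Solve: t = ln(2)/0.077 ≈ 9.00 years.


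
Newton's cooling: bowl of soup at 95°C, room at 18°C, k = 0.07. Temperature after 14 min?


Newton's law: dT/dt = -k(T - T_a) has solution T(t) = T_a + (T₀ - T_a)e^(-kt).
Plug in T_a = 18, T₀ = 95, k = 0.07, t = 14: T(14) = 18 + (77)e^(-0.98) ≈ 46.9°C.


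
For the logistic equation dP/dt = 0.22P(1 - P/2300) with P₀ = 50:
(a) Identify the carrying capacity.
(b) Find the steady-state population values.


Logistic ODE dP/dt = 0.22P(1 - P/2300) has equilibria where dP/dt = 0, i.e. P = 0 or P = 2300.
The coefficient (1 - P/K) = 0 when P = K, identifying K = 2300 as the carrying capacity.
(a) K = 2300; (b) equilibria P = 0 and P = 2300.


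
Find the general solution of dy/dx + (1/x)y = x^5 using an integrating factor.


P(x) = 1/x ⇒ μ = x^1.
(x^1 y)' = x^6 ⇒ x^1 y = x^7/(7) + C.
Solve for y: y = (1/7)x^6 + C/x^1.


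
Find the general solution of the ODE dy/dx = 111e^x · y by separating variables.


Separate variables: dy/y = 111e^x dx.
Integrate: ln|y| = 111e^x + C₀.
Exponentiate: y = Ce^(111e^x).


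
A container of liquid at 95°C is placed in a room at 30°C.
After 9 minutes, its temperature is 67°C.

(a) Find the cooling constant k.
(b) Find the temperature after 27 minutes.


Newton's law: T(t) = T_a + (T₀ - T_a)e^(-kt).
(a) Use T(9) = 67: (67 - 30)/(95 - 30) = e^(-k·9), so k = -ln(0.569)/9 ≈ 0.0626.
(b) Apply k to t = 27: T(27) = 30 + (65)e^(-1.690) ≈ 42.0°C.


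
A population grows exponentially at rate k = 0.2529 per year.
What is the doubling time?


Exponential growth: P(t) = P₀ e^(0.2529t). Set P(t)/P₀ = 2: e^(0.2529t) = 2.
Solve: t = ln(2)/0.2529 ≈ 2.74 years.


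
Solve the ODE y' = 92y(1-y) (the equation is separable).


Separate: dy/[y(1-y)] = 92 dx.
Partial fractions: 1/[y(1-y)] = 1/y + 1/(1-y).
Integrate: ln|y/(1-y)| = 92x + C₀.
Solve for y: y = 1/(1 + Ce^(-92x)).


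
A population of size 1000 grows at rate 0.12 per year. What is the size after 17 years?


The ODE dP/dt = 0.12P has solution P(t) = P(0)e^(0.12t).
Substitute P(0) = 1000 and t = 17: P(17) = 1000 e^(2.04) ≈ 7691.


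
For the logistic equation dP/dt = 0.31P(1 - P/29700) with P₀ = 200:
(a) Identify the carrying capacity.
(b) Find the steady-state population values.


Logistic ODE dP/dt = 0.31P(1 - P/29700) has equilibria where dP/dt = 0, i.e. P = 0 or P = 29700.
The coefficient (1 - P/K) = 0 when P = K, identifying K = 29700 as the carrying capacity.
(a) K = 29700; (b) equilibria P = 0 and P = 29700.


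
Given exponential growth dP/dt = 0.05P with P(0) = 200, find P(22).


The ODE dP/dt = 0.05P has solution P(t) = P(0)e^(0.05t).
Substitute P(0) = 200 and t = 22: P(22) = 200 e^(1.10) ≈ 601.


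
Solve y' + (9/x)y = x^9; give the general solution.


P(x) = 9/x ⇒ μ = x^9.
(x^9 y)' = x^9·x^9 = x^18.
Integrate: x^9 y = x^19/(19) + C.
Solve for y: y = (1/19)x^10 + C/x^9.


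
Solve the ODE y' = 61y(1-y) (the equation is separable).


Separate: dy/[y(1-y)] = 61 dx.
Partial fractions: 1/[y(1-y)] = 1/y + 1/(1-y).
Integrate: ln|y/(1-y)| = 61x + C₀.
Solve for y: y = 1/(1 + Ce^(-61x)).


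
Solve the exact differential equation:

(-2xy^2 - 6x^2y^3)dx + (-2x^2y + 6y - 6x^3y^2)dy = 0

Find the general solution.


Check exactness: ∂M/∂y = -4xy - 18x^2y^2 and ∂N/∂x = -4xy - 18x^2y^2; equal, so the equation is exact.
Integrate M with respect to x (treating y as constant): ∫M dx = -x^2y^2 - 2x^3y^3 + h(y).
Differentiate w.r.t. y and set equal to N: the x-dependent terms already match, leaving h'(y) = 6y. Integrate: h(y) = 3y^2.
So F(x,y) = -x^2y^2 + 3y^2 - 2x^3y^3.
General solution: -x^2y^2 + 3y^2 - 2x^3y^3 = C.


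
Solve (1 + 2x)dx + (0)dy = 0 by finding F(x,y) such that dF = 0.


Check exactness: ∂M/∂y = 0 and ∂N/∂x = 0; equal, so the equation is exact.
Integrate M with respect to x (treating y as constant): ∫M dx = x + x^2 + h(y).
Differentiate w.r.t. y and set equal to N: all terms match, so h'(y) = 0 and h is a constant absorbed into C.
General solution: x + x^2 = C.


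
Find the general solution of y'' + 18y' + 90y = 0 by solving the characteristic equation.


Characteristic equation: r² + 18r + 90 = 0.
Discriminant is negative; roots r = -9 ± 3i (complex conjugate pair).
General solution uses e^(α x)(C₁ cos(β x) + C₂ sin(β x)): y = e^(-9x)(C₁cos(3x) + C₂sin(3x)).


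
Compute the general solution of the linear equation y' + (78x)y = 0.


P(x) = 78x ⇒ μ = e^(39x²).
Q(x) = 0 so μ y is constant: y = Ce^(-39x²).


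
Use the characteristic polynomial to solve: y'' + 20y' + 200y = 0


Characteristic equation: r² + 20r + 200 = 0.
Discriminant is negative; roots r = -10 ± 10i (complex conjugate pair).
General solution uses e^(α x)(C₁ cos(β x) + C₂ sin(β x)): y = e^(-10x)(C₁cos(10x) + C₂sin(10x)).


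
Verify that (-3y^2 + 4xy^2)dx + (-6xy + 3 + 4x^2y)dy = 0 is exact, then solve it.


Check exactness: ∂M/∂y = -6y + 8xy and ∂N/∂x = -6y + 8xy; equal, so the equation is exact.
Integrate M with respect to x (treating y as constant): ∫M dx = -3xy^2 + 2x^2y^2 + h(y).
Differentiate w.r.t. y and set equal to N: the x-dependent terms already match, leaving h'(y) = 3. Integrate: h(y) = 3y.
So F(x,y) = -3xy^2 + 3y + 2x^2y^2.
General solution: -3xy^2 + 3y + 2x^2y^2 = C.


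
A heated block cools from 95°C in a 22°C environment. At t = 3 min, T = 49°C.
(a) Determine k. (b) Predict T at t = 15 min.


Newton's law: T(t) = T_a + (T₀ - T_a)e^(-kt).
(a) Use T(3) = 49: (49 - 22)/(95 - 22) = e^(-k·3), so k = -ln(0.370)/3 ≈ 0.3315.
(b) Apply k to t = 15: T(15) = 22 + (73)e^(-4.973) ≈ 22.5°C.


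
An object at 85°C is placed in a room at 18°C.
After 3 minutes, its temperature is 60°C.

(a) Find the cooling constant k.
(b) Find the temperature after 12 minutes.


Newton's law: T(t) = T_a + (T₀ - T_a)e^(-kt).
(a) Use T(3) = 60: (60 - 18)/(85 - 18) = e^(-k·3), so k = -ln(0.627)/3 ≈ 0.1557.
(b) Apply k to t = 12: T(12) = 18 + (67)e^(-1.868) ≈ 28.3°C.


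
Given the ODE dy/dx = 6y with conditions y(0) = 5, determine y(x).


General solution of y' = 6y is y = Ce^(6x).
Apply y(0) = 5: C = 5.
Particular solution: y = 5e^(6x).


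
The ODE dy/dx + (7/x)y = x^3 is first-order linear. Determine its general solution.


P(x) = 7/x ⇒ μ = x^7.
(x^7 y)' = x^7·x^3 = x^10.
Integrate: x^7 y = x^11/(11) + C.
Solve for y: y = (1/11)x^4 + C/x^7.


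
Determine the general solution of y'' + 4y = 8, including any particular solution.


Homogeneous part: r² + 4 = 0 ⇒ r = ±2i, so y_h = C₁cos(2x) + C₂sin(2x).
Try constant y_p = A; plug in: 4A = 8 ⇒ A = 2.
General solution: y = C₁cos(2x) + C₂sin(2x) + 2.


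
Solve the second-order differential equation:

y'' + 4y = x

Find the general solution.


Homogeneous: r² + 4 = 0 ⇒ r = ±2i, y_h = C₁cos(2x) + C₂sin(2x).
Polynomial forcing; try y_p = Ax + B. Then y_p'' + 4 y_p = 4(Ax + B) = x, so B = 0 and A = 1/4.
General solution: y = C₁cos(2x) + C₂sin(2x) + (1/4)x.


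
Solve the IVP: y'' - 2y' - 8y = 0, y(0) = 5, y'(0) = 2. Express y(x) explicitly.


Characteristic roots of r² - 2r - 8 = 0 are 4, -2.
General solution y = c₁ e^(4x) + c₂ e^(-2x).
Apply y(0) = 5: c₁ + c₂ = 5. Apply y'(0) = 2: 4 c₁ - 2 c₂ = 2.
Solve: c₁ = 2, c₂ = 3.
Particular solution: y = 2e^(4x) + 3e^(-2x).


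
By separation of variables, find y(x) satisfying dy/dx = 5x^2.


Integrate both sides with respect to x: y = ∫ 5x^2 dx = (5/3)x^3 + C.


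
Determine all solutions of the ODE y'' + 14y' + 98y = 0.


Characteristic equation: r² + 14r + 98 = 0.
Discriminant is negative; roots r = -7 ± 7i (complex conjugate pair).
General solution uses e^(α x)(C₁ cos(β x) + C₂ sin(β x)): y = e^(-7x)(C₁cos(7x) + C₂sin(7x)).


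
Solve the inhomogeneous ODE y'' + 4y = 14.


Homogeneous part: r² + 4 = 0 ⇒ r = ±2i, so y_h = C₁cos(2x) + C₂sin(2x).
Try constant y_p = A; plug in: 4A = 14 ⇒ A = 7/2.
General solution: y = C₁cos(2x) + C₂sin(2x) + 7/2.


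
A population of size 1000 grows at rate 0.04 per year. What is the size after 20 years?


The ODE dP/dt = 0.04P has solution P(t) = P(0)e^(0.04t).
Substitute P(0) = 1000 and t = 20: P(20) = 1000 e^(0.80) ≈ 2226.


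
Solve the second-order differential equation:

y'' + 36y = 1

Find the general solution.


Homogeneous part: r² + 36 = 0 ⇒ r = ±6i, so y_h = C₁cos(6x) + C₂sin(6x).
Try constant y_p = A; plug in: 36A = 1 ⇒ A = 1/36.
General solution: y = C₁cos(6x) + C₂sin(6x) + 1/36.


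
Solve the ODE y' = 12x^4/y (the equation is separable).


Separate variables: y dy = 12x^4 dx.
Integrate both sides: y²/2 = (12/5)x^5 + C₀.
Multiply by 2: y² = (24/5)x^5 + C.


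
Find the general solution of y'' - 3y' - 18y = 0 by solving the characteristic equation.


Characteristic equation: r² - 3r - 18 = 0.
Factor: (r + 3)(r - 6) = 0 ⇒ r = -3, 6 (distinct real).
General solution: y = C₁e^(-3x) + C₂e^(6x).


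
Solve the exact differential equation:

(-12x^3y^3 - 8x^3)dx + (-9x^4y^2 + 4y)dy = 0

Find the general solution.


Check exactness: ∂M/∂y = -36x^3y^2 and ∂N/∂x = -36x^3y^2; equal, so the equation is exact.
Integrate M with respect to x (treating y as constant): ∫M dx = -3x^4y^3 - 2x^4 + h(y).
Differentiate w.r.t. y and set equal to N: the x-dependent terms already match, leaving h'(y) = 4y. Integrate: h(y) = 2y^2.
So F(x,y) = -3x^4y^3 - 2x^4 + 2y^2.
General solution: -3x^4y^3 - 2x^4 + 2y^2 = C.


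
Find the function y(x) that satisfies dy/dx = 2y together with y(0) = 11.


General solution of y' = 2y is y = Ce^(2x).
Apply y(0) = 11: C = 11.
Particular solution: y = 11e^(2x).


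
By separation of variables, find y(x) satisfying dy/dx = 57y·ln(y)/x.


Separate: dy/[y ln(y)] = 57 dx/x.
Substitute u = ln(y): du/u = 57 dx/x.
Integrate: ln|ln(y)| = 57ln|x| + C₀, hence ln(y) = C·x^57.


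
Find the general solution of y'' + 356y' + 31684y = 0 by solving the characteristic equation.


Characteristic equation: r² + 356r + 31684 = 0, i.e. (r + 178)² = 0.
Repeated root r = -178; include an x factor for the second linearly independent solution.
General solution: y = (C₁ + C₂x)e^(-178x).


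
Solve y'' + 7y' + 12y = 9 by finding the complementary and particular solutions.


Characteristic roots of r² + 7r + 12 = 0 are -3, -4.
y_h = C₁e^(-3x) + C₂e^(-4x).
Constant forcing; try y_p = A. Then 12A = 9 ⇒ A = 3/4.
General solution: y = C₁e^(-3x) + C₂e^(-4x) + 3/4.


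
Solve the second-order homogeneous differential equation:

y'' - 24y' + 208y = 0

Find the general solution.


Characteristic equation: r² - 24r + 208 = 0.
Discriminant is negative; roots r = 12 ± 8i (complex conjugate pair).
General solution uses e^(α x)(C₁ cos(β x) + C₂ sin(β x)): y = e^(12x)(C₁cos(8x) + C₂sin(8x)).


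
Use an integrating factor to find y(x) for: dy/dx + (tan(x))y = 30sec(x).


P(x) = tan(x) ⇒ μ = e^(∫tan(x)dx) = sec(x).
(sec(x) y)' = 30sec²(x) ⇒ sec(x) y = 30tan(x) + C.
Multiply by cos(x): y = 30sin(x) + C·cos(x).


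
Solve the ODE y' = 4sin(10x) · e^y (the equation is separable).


Separate: e^(-y) dy = 4sin(10x) dx.
Integrate: -e^(-y) = -(2/5)cos(10x) + C₀.
Rearrange: e^(-y) = (2/5)cos(10x) + C.


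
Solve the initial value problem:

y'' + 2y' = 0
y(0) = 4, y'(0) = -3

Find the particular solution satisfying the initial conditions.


Characteristic roots of r² + 2r = 0 are 0, -2.
General solution y = c₁ + c₂ e^(-2x).
Apply y(0) = 4: c₁ + c₂ = 4. Apply y'(0) = -3: 0 c₁ - 2 c₂ = -3.
Solve: c₁ = 5/2, c₂ = 3/2.
Particular solution: y = 5/2 + (3/2)e^(-2x).


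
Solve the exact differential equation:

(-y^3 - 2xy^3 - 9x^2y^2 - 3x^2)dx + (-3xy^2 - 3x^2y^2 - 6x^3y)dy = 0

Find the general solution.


Check exactness: ∂M/∂y = -3y^2 - 6xy^2 - 18x^2y and ∂N/∂x = -3y^2 - 6xy^2 - 18x^2y; equal, so the equation is exact.
Integrate M with respect to x (treating y as constant): ∫M dx = -xy^3 - x^2y^3 - 3x^3y^2 - x^3 + h(y).
Differentiate w.r.t. y and set equal to N: all terms match, so h'(y) = 0 and h is a constant absorbed into C.
General solution: -xy^3 - x^2y^3 - 3x^3y^2 - x^3 = C.


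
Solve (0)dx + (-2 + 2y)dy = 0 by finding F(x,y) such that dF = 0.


Check exactness: ∂M/∂y = 0 and ∂N/∂x = 0; equal, so the equation is exact.
Integrate M with respect to x (treating y as constant): ∫M dx = 0 + h(y).
Differentiate w.r.t. y and set equal to N: the x-dependent terms already match, leaving h'(y) = -2 + 2y. Integrate: h(y) = -2y + y^2.
So F(x,y) = -2y + y^2.
General solution: -2y + y^2 = C.


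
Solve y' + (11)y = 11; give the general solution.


P(x) = 11, Q(x) = 11; integrating factor μ = e^(11x).
(μ y)' = 11e^(11x) ⇒ μ y = e^(11x) + C.
Divide by μ: y = 1 + Ce^(-11x).


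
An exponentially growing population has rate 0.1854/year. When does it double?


Exponential growth: P(t) = P₀ e^(0.1854t). Set P(t)/P₀ = 2: e^(0.1854t) = 2.
Solve: t = ln(2)/0.1854 ≈ 3.74 years.


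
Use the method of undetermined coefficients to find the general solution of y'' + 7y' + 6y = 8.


Characteristic roots of r² + 7r + 6 = 0 are -1, -6.
y_h = C₁e^(-x) + C₂e^(-6x).
Constant forcing; try y_p = A. Then 6A = 8 ⇒ A = 4/3.
General solution: y = C₁e^(-x) + C₂e^(-6x) + 4/3.


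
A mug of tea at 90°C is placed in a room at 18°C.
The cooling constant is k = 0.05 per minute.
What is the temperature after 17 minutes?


Newton's law: dT/dt = -k(T - T_a) has solution T(t) = T_a + (T₀ - T_a)e^(-kt).
Plug in T_a = 18, T₀ = 90, k = 0.05, t = 17: T(17) = 18 + (72)e^(-0.85) ≈ 48.8°C.


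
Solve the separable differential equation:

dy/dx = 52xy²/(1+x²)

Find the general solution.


Separate: dy/y² = 52x/(1+x²) dx.
Integrate LHS: ∫ dy/y² = -1/y.
Integrate RHS via u = 1+x²: 26ln(1+x²) + C.
Result: -1/y = 26ln(1+x²) + C.


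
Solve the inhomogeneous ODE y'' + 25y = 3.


Homogeneous part: r² + 25 = 0 ⇒ r = ±5i, so y_h = C₁cos(5x) + C₂sin(5x).
Try constant y_p = A; plug in: 25A = 3 ⇒ A = 3/25.
General solution: y = C₁cos(5x) + C₂sin(5x) + 3/25.


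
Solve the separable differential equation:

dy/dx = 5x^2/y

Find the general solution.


Separate variables: y dy = 5x^2 dx.
Integrate both sides: y²/2 = (5/3)x^3 + C₀.
Multiply by 2: y² = (10/3)x^3 + C.


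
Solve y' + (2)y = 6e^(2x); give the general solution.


P(x) = 2 ⇒ μ = e^(2x).
(μ y)' = 6e^(4x) ⇒ μ y = (6/4)e^(4x) + C.
Divide by μ: y = (3/2)e^(2x) + Ce^(-2x).


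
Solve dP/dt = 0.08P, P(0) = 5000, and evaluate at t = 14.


The ODE dP/dt = 0.08P has solution P(t) = P(0)e^(0.08t).
Substitute P(0) = 5000 and t = 14: P(14) = 5000 e^(1.12) ≈ 15324.


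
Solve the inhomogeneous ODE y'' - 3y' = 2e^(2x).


Characteristic roots of r² - 3r = 0 are 3, 0.
y_h = C₁e^(3x) + C₂.
Forcing exponent 2 is not a characteristic root; try y_p = Ae^(2x).
Substitute: A·(4 + (-3)·2 + (0)) = A·-2 = 2, so A = -1.
General solution: y = C₁e^(3x) + C₂ - e^(2x).


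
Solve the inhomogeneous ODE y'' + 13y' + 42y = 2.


Characteristic roots of r² + 13r + 42 = 0 are -6, -7.
y_h = C₁e^(-6x) + C₂e^(-7x).
Constant forcing; try y_p = A. Then 42A = 2 ⇒ A = 1/21.
General solution: y = C₁e^(-6x) + C₂e^(-7x) + 1/21.


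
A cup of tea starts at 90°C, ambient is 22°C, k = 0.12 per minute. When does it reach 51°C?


From T(t) = T_a + (T₀ - T_a)e^(-kt), set T(t) = 51:
(51 - 22) / (90 - 22) = e^(-0.12t), so t = -ln(0.426)/0.12 ≈ 7.1 minutes.


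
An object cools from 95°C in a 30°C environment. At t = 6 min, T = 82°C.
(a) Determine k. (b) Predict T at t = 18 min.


Newton's law: T(t) = T_a + (T₀ - T_a)e^(-kt).
(a) Use T(6) = 82: (82 - 30)/(95 - 30) = e^(-k·6), so k = -ln(0.800)/6 ≈ 0.0372.
(b) Apply k to t = 18: T(18) = 30 + (65)e^(-0.669) ≈ 63.3°C.


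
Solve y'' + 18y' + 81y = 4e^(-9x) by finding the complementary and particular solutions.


Characteristic polynomial (r + 9)² = 0; repeated root r = -9.
y_h = (C₁ + C₂x)e^(-9x). Forcing matches the repeated root (resonance), so try y_p = Ax² e^(-9x).
Substitute and solve for A: 2A = 4, so A = 2.
General solution: y = (C₁ + C₂x + 2x²)e^(-9x).


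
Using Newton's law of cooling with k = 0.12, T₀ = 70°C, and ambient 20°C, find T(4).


Newton's law: dT/dt = -k(T - T_a) has solution T(t) = T_a + (T₀ - T_a)e^(-kt).
Plug in T_a = 20, T₀ = 70, k = 0.12, t = 4: T(4) = 20 + (50)e^(-0.48) ≈ 50.9°C.


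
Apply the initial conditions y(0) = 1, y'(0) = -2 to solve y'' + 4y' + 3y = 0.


Characteristic roots of r² + 4r + 3 = 0 are -1, -3.
General solution y = c₁ e^(-x) + c₂ e^(-3x).
Apply y(0) = 1: c₁ + c₂ = 1. Apply y'(0) = -2: -1 c₁ - 3 c₂ = -2.
Solve: c₁ = 1/2, c₂ = 1/2.
Particular solution: y = (1/2)e^(-x) + (1/2)e^(-3x).


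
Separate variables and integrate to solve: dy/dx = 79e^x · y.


Separate variables: dy/y = 79e^x dx.
Integrate: ln|y| = 79e^x + C₀.
Exponentiate: y = Ce^(79e^x).


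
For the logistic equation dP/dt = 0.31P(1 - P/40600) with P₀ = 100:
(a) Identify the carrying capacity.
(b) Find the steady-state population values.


Logistic ODE dP/dt = 0.31P(1 - P/40600) has equilibria where dP/dt = 0, i.e. P = 0 or P = 40600.
The coefficient (1 - P/K) = 0 when P = K, identifying K = 40600 as the carrying capacity.
(a) K = 40600; (b) equilibria P = 0 and P = 40600.


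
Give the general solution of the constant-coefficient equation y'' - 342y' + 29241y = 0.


Characteristic equation: r² - 342r + 29241 = 0, i.e. (r - 171)² = 0.
Repeated root r = 171; include an x factor for the second linearly independent solution.
General solution: y = (C₁ + C₂x)e^(171x).


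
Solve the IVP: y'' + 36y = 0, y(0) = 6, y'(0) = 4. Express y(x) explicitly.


Characteristic roots of r² + 36 = 0 are ±6i, so y = C₁cos(6x) + C₂sin(6x).
Apply y(0) = 6: C₁ = 6. Differentiate and apply y'(0) = 4: 6·C₂ = 4, so C₂ = 2/3.
Particular solution: y = 6cos(6x) + (2/3)sin(6x).


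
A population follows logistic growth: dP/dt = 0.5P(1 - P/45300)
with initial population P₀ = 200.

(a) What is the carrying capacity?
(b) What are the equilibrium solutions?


Logistic ODE dP/dt = 0.5P(1 - P/45300) has equilibria where dP/dt = 0, i.e. P = 0 or P = 45300.
The coefficient (1 - P/K) = 0 when P = K, identifying K = 45300 as the carrying capacity.
(a) K = 45300; (b) equilibria P = 0 and P = 45300.


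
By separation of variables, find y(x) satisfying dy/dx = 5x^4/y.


Separate variables: y dy = 5x^4 dx.
Integrate both sides: y²/2 = x^5 + C₀.
Multiply by 2: y² = 2x^5 + C.


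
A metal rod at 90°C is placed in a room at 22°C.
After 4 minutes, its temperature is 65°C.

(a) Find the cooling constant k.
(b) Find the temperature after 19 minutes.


Newton's law: T(t) = T_a + (T₀ - T_a)e^(-kt).
(a) Use T(4) = 65: (65 - 22)/(90 - 22) = e^(-k·4), so k = -ln(0.632)/4 ≈ 0.1146.
(b) Apply k to t = 19: T(19) = 22 + (68)e^(-2.177) ≈ 29.7°C.


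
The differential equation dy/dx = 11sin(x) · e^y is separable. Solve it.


Separate: e^(-y) dy = 11sin(x) dx.
Integrate: -e^(-y) = -11cos(x) + C₀.
Rearrange: e^(-y) = 11cos(x) + C.


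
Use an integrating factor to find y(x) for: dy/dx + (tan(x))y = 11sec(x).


P(x) = tan(x) ⇒ μ = e^(∫tan(x)dx) = sec(x).
(sec(x) y)' = 11sec²(x) ⇒ sec(x) y = 11tan(x) + C.
Multiply by cos(x): y = 11sin(x) + C·cos(x).


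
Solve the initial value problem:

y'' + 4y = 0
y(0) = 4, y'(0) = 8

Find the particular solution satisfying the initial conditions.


Characteristic roots of r² + 4 = 0 are ±2i, so y = C₁cos(2x) + C₂sin(2x).
Apply y(0) = 4: C₁ = 4. Differentiate and apply y'(0) = 8: 2·C₂ = 8, so C₂ = 4.
Particular solution: y = 4cos(2x) + 4sin(2x).


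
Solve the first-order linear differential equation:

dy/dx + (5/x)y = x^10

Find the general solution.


P(x) = 5/x ⇒ μ = x^5.
(x^5 y)' = x^5·x^10 = x^15.
Integrate: x^5 y = x^16/(16) + C.
Solve for y: y = (1/16)x^11 + C/x^5.


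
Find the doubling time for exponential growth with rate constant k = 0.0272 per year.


Exponential growth: P(t) = P₀ e^(0.0272t). Set P(t)/P₀ = 2: e^(0.0272t) = 2.
Solve: t = ln(2)/0.0272 ≈ 25.48 years.


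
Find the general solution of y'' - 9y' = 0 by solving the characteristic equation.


Characteristic equation: r² - 9r = 0.
Factor: (r - 0)(r - 9) = 0 ⇒ r = 0, 9 (distinct real).
General solution: y = C₁ + C₂e^(9x).


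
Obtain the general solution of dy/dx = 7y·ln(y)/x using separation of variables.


Separate: dy/[y ln(y)] = 7 dx/x.
Substitute u = ln(y): du/u = 7 dx/x.
Integrate: ln|ln(y)| = 7ln|x| + C₀, hence ln(y) = C·x^7.


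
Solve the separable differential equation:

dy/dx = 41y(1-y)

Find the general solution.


Separate: dy/[y(1-y)] = 41 dx.
Partial fractions: 1/[y(1-y)] = 1/y + 1/(1-y).
Integrate: ln|y/(1-y)| = 41x + C₀.
Solve for y: y = 1/(1 + Ce^(-41x)).


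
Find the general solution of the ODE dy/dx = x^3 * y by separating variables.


Separate variables: dy/y = x^3 dx.
Integrate: ln|y| = (1/4)x^4 + C₀.
Exponentiate: y = Ce^((1/4)x^4).


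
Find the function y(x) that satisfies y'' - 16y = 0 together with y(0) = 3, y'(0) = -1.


Characteristic roots of r² - 16 = 0 are -4, 4.
General solution y = c₁ e^(-4x) + c₂ e^(4x).
Apply y(0) = 3: c₁ + c₂ = 3. Apply y'(0) = -1: -4 c₁ + 4 c₂ = -1.
Solve: c₁ = 13/8, c₂ = 11/8.
Particular solution: y = (13/8)e^(-4x) + (11/8)e^(4x).


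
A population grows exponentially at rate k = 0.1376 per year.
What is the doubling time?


Exponential growth: P(t) = P₀ e^(0.1376t). Set P(t)/P₀ = 2: e^(0.1376t) = 2.
Solve: t = ln(2)/0.1376 ≈ 5.04 years.


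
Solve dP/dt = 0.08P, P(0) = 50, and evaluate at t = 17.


The ODE dP/dt = 0.08P has solution P(t) = P(0)e^(0.08t).
Substitute P(0) = 50 and t = 17: P(17) = 50 e^(1.36) ≈ 195.


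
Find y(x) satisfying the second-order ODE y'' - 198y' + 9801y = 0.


Characteristic equation: r² - 198r + 9801 = 0, i.e. (r - 99)² = 0.
Repeated root r = 99; include an x factor for the second linearly independent solution.
General solution: y = (C₁ + C₂x)e^(99x).


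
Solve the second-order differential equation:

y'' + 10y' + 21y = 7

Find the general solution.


Characteristic roots of r² + 10r + 21 = 0 are -3, -7.
y_h = C₁e^(-3x) + C₂e^(-7x).
Constant forcing; try y_p = A. Then 21A = 7 ⇒ A = 1/3.
General solution: y = C₁e^(-3x) + C₂e^(-7x) + 1/3.


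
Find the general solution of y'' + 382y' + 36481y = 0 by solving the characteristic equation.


Characteristic equation: r² + 382r + 36481 = 0, i.e. (r + 191)² = 0.
Repeated root r = -191; include an x factor for the second linearly independent solution.
General solution: y = (C₁ + C₂x)e^(-191x).


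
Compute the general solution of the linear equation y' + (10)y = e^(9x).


P(x) = 10 ⇒ μ = e^(10x).
(μ y)' = e^(19x) ⇒ μ y = e^(19x)/19 + C.
Divide by μ: y = (1/19)e^(9x) + Ce^(-10x).


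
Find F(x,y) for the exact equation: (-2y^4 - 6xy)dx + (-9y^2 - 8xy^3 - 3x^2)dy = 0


Check exactness: ∂M/∂y = -8y^3 - 6x and ∂N/∂x = -8y^3 - 6x; equal, so the equation is exact.
Integrate M with respect to x (treating y as constant): ∫M dx = -2xy^4 - 3x^2y + h(y).
Differentiate w.r.t. y and set equal to N: the x-dependent terms already match, leaving h'(y) = -9y^2. Integrate: h(y) = -3y^3.
So F(x,y) = -3y^3 - 2xy^4 - 3x^2y.
General solution: -3y^3 - 2xy^4 - 3x^2y = C.


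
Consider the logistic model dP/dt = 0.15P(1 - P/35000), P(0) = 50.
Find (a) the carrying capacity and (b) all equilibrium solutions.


Logistic ODE dP/dt = 0.15P(1 - P/35000) has equilibria where dP/dt = 0, i.e. P = 0 or P = 35000.
The coefficient (1 - P/K) = 0 when P = K, identifying K = 35000 as the carrying capacity.
(a) K = 35000; (b) equilibria P = 0 and P = 35000.


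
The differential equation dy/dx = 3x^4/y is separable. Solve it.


Separate variables: y dy = 3x^4 dx.
Integrate both sides: y²/2 = (3/5)x^5 + C₀.
Multiply by 2: y² = (6/5)x^5 + C.


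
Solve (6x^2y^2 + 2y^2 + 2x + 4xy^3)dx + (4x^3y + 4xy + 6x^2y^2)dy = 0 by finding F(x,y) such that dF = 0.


Check exactness: ∂M/∂y = 12x^2y + 4y + 12xy^2 and ∂N/∂x = 12x^2y + 4y + 12xy^2; equal, so the equation is exact.
Integrate M with respect to x (treating y as constant): ∫M dx = 2x^3y^2 + 2xy^2 + x^2 + 2x^2y^3 + h(y).
Differentiate w.r.t. y and set equal to N: all terms match, so h'(y) = 0 and h is a constant absorbed into C.
General solution: 2x^3y^2 + 2xy^2 + x^2 + 2x^2y^3 = C.


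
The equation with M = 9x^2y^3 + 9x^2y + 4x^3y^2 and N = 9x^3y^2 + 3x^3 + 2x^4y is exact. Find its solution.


Check exactness: ∂M/∂y = 27x^2y^2 + 9x^2 + 8x^3y and ∂N/∂x = 27x^2y^2 + 9x^2 + 8x^3y; equal, so the equation is exact.
Integrate M with respect to x (treating y as constant): ∫M dx = 3x^3y^3 + 3x^3y + x^4y^2 + h(y).
Differentiate w.r.t. y and set equal to N: all terms match, so h'(y) = 0 and h is a constant absorbed into C.
General solution: 3x^3y^3 + 3x^3y + x^4y^2 = C.


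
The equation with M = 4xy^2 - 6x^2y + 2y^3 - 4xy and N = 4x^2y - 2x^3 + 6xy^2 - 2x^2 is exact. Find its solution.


Check exactness: ∂M/∂y = 8xy - 6x^2 + 6y^2 - 4x and ∂N/∂x = 8xy - 6x^2 + 6y^2 - 4x; equal, so the equation is exact.
Integrate M with respect to x (treating y as constant): ∫M dx = 2x^2y^2 - 2x^3y + 2xy^3 - 2x^2y + h(y).
Differentiate w.r.t. y and set equal to N: all terms match, so h'(y) = 0 and h is a constant absorbed into C.
General solution: 2x^2y^2 - 2x^3y + 2xy^3 - 2x^2y = C.


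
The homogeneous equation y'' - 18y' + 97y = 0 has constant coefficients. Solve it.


Characteristic equation: r² - 18r + 97 = 0.
Discriminant is negative; roots r = 9 ± 4i (complex conjugate pair).
General solution uses e^(α x)(C₁ cos(β x) + C₂ sin(β x)): y = e^(9x)(C₁cos(4x) + C₂sin(4x)).


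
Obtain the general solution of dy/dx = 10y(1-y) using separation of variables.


Separate: dy/[y(1-y)] = 10 dx.
Partial fractions: 1/[y(1-y)] = 1/y + 1/(1-y).
Integrate: ln|y/(1-y)| = 10x + C₀.
Solve for y: y = 1/(1 + Ce^(-10x)).


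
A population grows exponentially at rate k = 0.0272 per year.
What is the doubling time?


Exponential growth: P(t) = P₀ e^(0.0272t). Set P(t)/P₀ = 2: e^(0.0272t) = 2.
Solve: t = ln(2)/0.0272 ≈ 25.48 years.


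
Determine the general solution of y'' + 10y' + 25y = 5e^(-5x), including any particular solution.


Characteristic polynomial (r + 5)² = 0; repeated root r = -5.
y_h = (C₁ + C₂x)e^(-5x). Forcing matches the repeated root (resonance), so try y_p = Ax² e^(-5x).
Substitute and solve for A: 2A = 5, so A = 5/2.
General solution: y = (C₁ + C₂x + (5/2)x²)e^(-5x).


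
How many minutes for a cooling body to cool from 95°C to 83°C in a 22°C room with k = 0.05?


From T(t) = T_a + (T₀ - T_a)e^(-kt), set T(t) = 83:
(83 - 22) / (95 - 22) = e^(-0.05t), so t = -ln(0.836)/0.05 ≈ 3.6 minutes.


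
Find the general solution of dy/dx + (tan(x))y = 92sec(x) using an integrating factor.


P(x) = tan(x) ⇒ μ = e^(∫tan(x)dx) = sec(x).
(sec(x) y)' = 92sec²(x) ⇒ sec(x) y = 92tan(x) + C.
Multiply by cos(x): y = 92sin(x) + C·cos(x).


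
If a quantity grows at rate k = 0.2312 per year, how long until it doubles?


Exponential growth: P(t) = P₀ e^(0.2312t). Set P(t)/P₀ = 2: e^(0.2312t) = 2.
Solve: t = ln(2)/0.2312 ≈ 3.00 years.


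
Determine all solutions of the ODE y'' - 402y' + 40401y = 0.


Characteristic equation: r² - 402r + 40401 = 0, i.e. (r - 201)² = 0.
Repeated root r = 201; include an x factor for the second linearly independent solution.
General solution: y = (C₁ + C₂x)e^(201x).


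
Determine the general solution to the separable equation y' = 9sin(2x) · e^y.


Separate: e^(-y) dy = 9sin(2x) dx.
Integrate: -e^(-y) = -(9/2)cos(2x) + C₀.
Rearrange: e^(-y) = (9/2)cos(2x) + C.


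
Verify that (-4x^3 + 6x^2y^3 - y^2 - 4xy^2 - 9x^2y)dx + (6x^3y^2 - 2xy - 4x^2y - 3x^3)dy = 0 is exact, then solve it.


Check exactness: ∂M/∂y = 18x^2y^2 - 2y - 8xy - 9x^2 and ∂N/∂x = 18x^2y^2 - 2y - 8xy - 9x^2; equal, so the equation is exact.
Integrate M with respect to x (treating y as constant): ∫M dx = -x^4 + 2x^3y^3 - xy^2 - 2x^2y^2 - 3x^3y + h(y).
Differentiate w.r.t. y and set equal to N: all terms match, so h'(y) = 0 and h is a constant absorbed into C.
General solution: -x^4 + 2x^3y^3 - xy^2 - 2x^2y^2 - 3x^3y = C.


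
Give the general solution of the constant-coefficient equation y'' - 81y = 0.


Characteristic equation: r² - 81 = 0.
Factor: (r - 9)(r + 9) = 0 ⇒ r = 9, -9 (distinct real).
General solution: y = C₁e^(9x) + C₂e^(-9x).


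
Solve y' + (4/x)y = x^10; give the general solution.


P(x) = 4/x ⇒ μ = x^4.
(x^4 y)' = x^4·x^10 = x^14.
Integrate: x^4 y = x^15/(15) + C.
Solve for y: y = (1/15)x^11 + C/x^4.


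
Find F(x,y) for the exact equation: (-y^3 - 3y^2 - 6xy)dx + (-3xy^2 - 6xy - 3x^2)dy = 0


Check exactness: ∂M/∂y = -3y^2 - 6y - 6x and ∂N/∂x = -3y^2 - 6y - 6x; equal, so the equation is exact.
Integrate M with respect to x (treating y as constant): ∫M dx = -xy^3 - 3xy^2 - 3x^2y + h(y).
Differentiate w.r.t. y and set equal to N: all terms match, so h'(y) = 0 and h is a constant absorbed into C.
General solution: -xy^3 - 3xy^2 - 3x^2y = C.


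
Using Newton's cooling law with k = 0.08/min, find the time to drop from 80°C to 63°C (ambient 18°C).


From T(t) = T_a + (T₀ - T_a)e^(-kt), set T(t) = 63:
(63 - 18) / (80 - 18) = e^(-0.08t), so t = -ln(0.726)/0.08 ≈ 4.0 minutes.


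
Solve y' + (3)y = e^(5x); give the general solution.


P(x) = 3 ⇒ μ = e^(3x).
(μ y)' = e^(8x) ⇒ μ y = e^(8x)/8 + C.
Divide by μ: y = (1/8)e^(5x) + Ce^(-3x).


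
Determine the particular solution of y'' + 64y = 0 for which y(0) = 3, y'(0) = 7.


Characteristic roots of r² + 64 = 0 are ±8i, so y = C₁cos(8x) + C₂sin(8x).
Apply y(0) = 3: C₁ = 3. Differentiate and apply y'(0) = 7: 8·C₂ = 7, so C₂ = 7/8.
Particular solution: y = 3cos(8x) + (7/8)sin(8x).


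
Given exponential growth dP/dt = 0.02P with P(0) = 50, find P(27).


The ODE dP/dt = 0.02P has solution P(t) = P(0)e^(0.02t).
Substitute P(0) = 50 and t = 27: P(27) = 50 e^(0.54) ≈ 86.


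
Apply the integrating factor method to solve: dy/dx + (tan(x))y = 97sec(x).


P(x) = tan(x) ⇒ μ = e^(∫tan(x)dx) = sec(x).
(sec(x) y)' = 97sec²(x) ⇒ sec(x) y = 97tan(x) + C.
Multiply by cos(x): y = 97sin(x) + C·cos(x).


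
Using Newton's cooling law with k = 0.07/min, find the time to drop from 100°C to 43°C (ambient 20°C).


From T(t) = T_a + (T₀ - T_a)e^(-kt), set T(t) = 43:
(43 - 20) / (100 - 20) = e^(-0.07t), so t = -ln(0.287)/0.07 ≈ 17.8 minutes.


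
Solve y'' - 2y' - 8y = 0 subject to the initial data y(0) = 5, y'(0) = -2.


Characteristic roots of r² - 2r - 8 = 0 are -2, 4.
General solution y = c₁ e^(-2x) + c₂ e^(4x).
Apply y(0) = 5: c₁ + c₂ = 5. Apply y'(0) = -2: -2 c₁ + 4 c₂ = -2.
Solve: c₁ = 11/3, c₂ = 4/3.
Particular solution: y = (11/3)e^(-2x) + (4/3)e^(4x).


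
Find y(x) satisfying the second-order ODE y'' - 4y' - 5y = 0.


Characteristic equation: r² - 4r - 5 = 0.
Factor: (r - 5)(r + 1) = 0 ⇒ r = 5, -1 (distinct real).
General solution: y = C₁e^(5x) + C₂e^(-x).


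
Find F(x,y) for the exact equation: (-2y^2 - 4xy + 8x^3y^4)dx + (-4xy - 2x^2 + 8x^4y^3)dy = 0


Check exactness: ∂M/∂y = -4y - 4x + 32x^3y^3 and ∂N/∂x = -4y - 4x + 32x^3y^3; equal, so the equation is exact.
Integrate M with respect to x (treating y as constant): ∫M dx = -2xy^2 - 2x^2y + 2x^4y^4 + h(y).
Differentiate w.r.t. y and set equal to N: all terms match, so h'(y) = 0 and h is a constant absorbed into C.
General solution: -2xy^2 - 2x^2y + 2x^4y^4 = C.


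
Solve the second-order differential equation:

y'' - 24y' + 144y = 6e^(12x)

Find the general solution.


Characteristic polynomial (r - 12)² = 0; repeated root r = 12.
y_h = (C₁ + C₂x)e^(12x). Forcing matches the repeated root (resonance), so try y_p = Ax² e^(12x).
Substitute and solve for A: 2A = 6, so A = 3.
General solution: y = (C₁ + C₂x + 3x²)e^(12x).


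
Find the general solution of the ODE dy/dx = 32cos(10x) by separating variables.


g(y) = 1, so integrate directly: y = ∫ 32cos(10x) dx = (16/5)sin(10x) + C.


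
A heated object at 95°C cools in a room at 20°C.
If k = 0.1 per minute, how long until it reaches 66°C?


From T(t) = T_a + (T₀ - T_a)e^(-kt), set T(t) = 66:
(66 - 20) / (95 - 20) = e^(-0.1t), so t = -ln(0.613)/0.1 ≈ 4.9 minutes.


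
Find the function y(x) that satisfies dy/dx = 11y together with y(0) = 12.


General solution of y' = 11y is y = Ce^(11x).
Apply y(0) = 12: C = 12.
Particular solution: y = 12e^(11x).


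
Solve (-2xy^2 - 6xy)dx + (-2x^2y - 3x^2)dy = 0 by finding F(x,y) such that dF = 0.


Check exactness: ∂M/∂y = -4xy - 6x and ∂N/∂x = -4xy - 6x; equal, so the equation is exact.
Integrate M with respect to x (treating y as constant): ∫M dx = -x^2y^2 - 3x^2y + h(y).
Differentiate w.r.t. y and set equal to N: all terms match, so h'(y) = 0 and h is a constant absorbed into C.
General solution: -x^2y^2 - 3x^2y = C.
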